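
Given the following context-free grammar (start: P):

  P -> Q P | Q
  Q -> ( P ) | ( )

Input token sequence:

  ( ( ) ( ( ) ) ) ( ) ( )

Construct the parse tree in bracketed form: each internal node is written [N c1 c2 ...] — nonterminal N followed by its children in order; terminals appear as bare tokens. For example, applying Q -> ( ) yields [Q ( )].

P
Q P
( P ) P
( Q P ) P
( ( ) P ) P
( ( ) Q ) P
( ( ) ( P ) ) P
( ( ) ( Q ) ) P
( ( ) ( ( ) ) ) P
( ( ) ( ( ) ) ) Q P
( ( ) ( ( ) ) ) ( ) P
( ( ) ( ( ) ) ) ( ) Q
( ( ) ( ( ) ) ) ( ) ( )

[P [Q ( [P [Q ( )] [P [Q ( [P [Q ( )]] )]]] )] [P [Q ( )] [P [Q ( )]]]]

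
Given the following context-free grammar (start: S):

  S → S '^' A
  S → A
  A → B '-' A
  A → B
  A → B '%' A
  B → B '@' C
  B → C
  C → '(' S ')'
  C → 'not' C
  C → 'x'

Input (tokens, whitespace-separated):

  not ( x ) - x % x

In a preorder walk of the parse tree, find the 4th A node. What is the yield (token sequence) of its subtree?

x

[S [A [B [C not [C ( [S [A [B [C x]]]] )]]] - [A [B [C x]] % [A [B [C x]]]]]]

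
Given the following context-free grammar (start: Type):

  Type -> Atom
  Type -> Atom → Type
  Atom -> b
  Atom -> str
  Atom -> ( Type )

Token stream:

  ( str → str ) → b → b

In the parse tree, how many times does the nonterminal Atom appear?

5

[Type [Atom ( [Type [Atom str] → [Type [Atom str]]] )] → [Type [Atom b] → [Type [Atom b]]]]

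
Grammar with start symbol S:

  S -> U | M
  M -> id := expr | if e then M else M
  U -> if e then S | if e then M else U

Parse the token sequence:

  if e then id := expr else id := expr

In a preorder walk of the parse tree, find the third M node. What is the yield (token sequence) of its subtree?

id := expr

[S [M if e then [M id := expr] else [M id := expr]]]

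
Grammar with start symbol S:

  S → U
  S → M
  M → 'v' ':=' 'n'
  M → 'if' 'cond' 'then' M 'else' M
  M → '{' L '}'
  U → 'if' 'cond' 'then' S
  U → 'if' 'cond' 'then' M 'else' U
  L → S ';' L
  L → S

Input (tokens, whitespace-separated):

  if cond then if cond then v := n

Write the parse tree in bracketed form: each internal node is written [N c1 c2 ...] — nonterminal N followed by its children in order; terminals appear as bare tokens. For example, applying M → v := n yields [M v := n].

S
U
if cond then S
if cond then U
if cond then if cond then S
if cond then if cond then M
if cond then if cond then v := n

[S [U if cond then [S [U if cond then [S [M v := n]]]]]]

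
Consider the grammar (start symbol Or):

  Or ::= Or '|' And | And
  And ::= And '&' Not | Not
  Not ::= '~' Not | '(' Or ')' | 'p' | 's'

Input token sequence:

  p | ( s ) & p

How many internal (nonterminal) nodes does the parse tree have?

11

[Or [Or [And [Not p]]] | [And [And [Not ( [Or [And [Not s]]] )]] & [Not p]]]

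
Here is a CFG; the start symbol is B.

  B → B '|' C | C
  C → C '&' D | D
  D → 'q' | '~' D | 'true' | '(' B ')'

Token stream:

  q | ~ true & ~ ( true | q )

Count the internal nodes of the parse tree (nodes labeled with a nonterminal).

[B [B [C [D q]]] | [C [C [D ~ [D true]]] & [D ~ [D ( [B [B [C [D true]]] | [C [D q]]] )]]]]

16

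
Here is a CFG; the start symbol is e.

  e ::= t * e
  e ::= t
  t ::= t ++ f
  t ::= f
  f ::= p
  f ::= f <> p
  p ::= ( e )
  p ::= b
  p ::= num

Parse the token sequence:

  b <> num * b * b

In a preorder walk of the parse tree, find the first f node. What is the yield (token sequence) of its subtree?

[e [t [f [f [p b]] <> [p num]]] * [e [t [f [p b]]] * [e [t [f [p b]]]]]]

b <> num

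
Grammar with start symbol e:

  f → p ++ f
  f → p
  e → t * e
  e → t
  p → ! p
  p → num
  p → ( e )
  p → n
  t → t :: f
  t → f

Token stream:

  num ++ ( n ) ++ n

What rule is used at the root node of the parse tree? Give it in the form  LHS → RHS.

e → t

[e [t [f [p num] ++ [f [p ( [e [t [f [p n]]]] )] ++ [f [p n]]]]]]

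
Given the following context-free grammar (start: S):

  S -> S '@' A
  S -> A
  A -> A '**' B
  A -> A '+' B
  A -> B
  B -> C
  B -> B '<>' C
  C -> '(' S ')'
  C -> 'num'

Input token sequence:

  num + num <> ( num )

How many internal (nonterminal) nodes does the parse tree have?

[S [A [A [B [C num]]] + [B [B [C num]] <> [C ( [S [A [B [C num]]]] )]]]]

13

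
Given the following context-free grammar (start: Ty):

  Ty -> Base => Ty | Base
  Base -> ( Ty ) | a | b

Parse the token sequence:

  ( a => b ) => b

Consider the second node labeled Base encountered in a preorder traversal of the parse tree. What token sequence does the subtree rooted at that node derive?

a

[Ty [Base ( [Ty [Base a] => [Ty [Base b]]] )] => [Ty [Base b]]]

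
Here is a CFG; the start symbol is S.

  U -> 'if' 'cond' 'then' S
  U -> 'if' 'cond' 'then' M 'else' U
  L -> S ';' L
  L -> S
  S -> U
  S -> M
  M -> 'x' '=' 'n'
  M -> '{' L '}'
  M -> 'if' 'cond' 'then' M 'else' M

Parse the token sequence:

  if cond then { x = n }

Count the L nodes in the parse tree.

[S [U if cond then [S [M { [L [S [M x = n]]] }]]]]

1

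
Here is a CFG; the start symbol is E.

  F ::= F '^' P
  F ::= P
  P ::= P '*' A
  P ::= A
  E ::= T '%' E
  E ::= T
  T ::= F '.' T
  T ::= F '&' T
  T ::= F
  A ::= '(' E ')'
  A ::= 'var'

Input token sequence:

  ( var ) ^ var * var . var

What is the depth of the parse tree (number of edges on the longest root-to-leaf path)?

11

[E [T [F [F [P [A ( [E [T [F [P [A var]]]]] )]]] ^ [P [P [A var]] * [A var]]] . [T [F [P [A var]]]]]]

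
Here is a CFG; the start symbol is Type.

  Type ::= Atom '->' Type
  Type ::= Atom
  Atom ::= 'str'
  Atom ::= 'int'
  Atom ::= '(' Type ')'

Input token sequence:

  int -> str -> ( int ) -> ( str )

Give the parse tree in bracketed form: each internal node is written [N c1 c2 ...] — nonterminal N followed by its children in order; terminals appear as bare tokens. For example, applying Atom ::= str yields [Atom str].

Type
Atom -> Type
int -> Type
int -> Atom -> Type
int -> str -> Type
int -> str -> Atom -> Type
int -> str -> ( Type ) -> Type
int -> str -> ( Atom ) -> Type
int -> str -> ( int ) -> Type
int -> str -> ( int ) -> Atom
int -> str -> ( int ) -> ( Type )
int -> str -> ( int ) -> ( Atom )
int -> str -> ( int ) -> ( str )

[Type [Atom int] -> [Type [Atom str] -> [Type [Atom ( [Type [Atom int]] )] -> [Type [Atom ( [Type [Atom str]] )]]]]]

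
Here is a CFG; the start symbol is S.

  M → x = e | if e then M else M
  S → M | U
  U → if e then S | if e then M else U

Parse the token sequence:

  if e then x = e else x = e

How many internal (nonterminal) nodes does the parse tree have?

4

[S [M if e then [M x = e] else [M x = e]]]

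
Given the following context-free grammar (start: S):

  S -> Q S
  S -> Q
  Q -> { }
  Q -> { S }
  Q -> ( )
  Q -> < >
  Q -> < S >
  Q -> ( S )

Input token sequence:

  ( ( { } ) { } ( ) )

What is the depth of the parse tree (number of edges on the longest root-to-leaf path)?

6

[S [Q ( [S [Q ( [S [Q { }]] )] [S [Q { }] [S [Q ( )]]]] )]]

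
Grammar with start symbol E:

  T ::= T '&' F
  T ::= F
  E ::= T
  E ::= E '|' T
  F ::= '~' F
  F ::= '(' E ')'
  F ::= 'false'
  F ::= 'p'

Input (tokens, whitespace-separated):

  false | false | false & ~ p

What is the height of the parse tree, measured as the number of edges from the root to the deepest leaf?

[E [E [E [T [F false]]] | [T [F false]]] | [T [T [F false]] & [F ~ [F p]]]]

5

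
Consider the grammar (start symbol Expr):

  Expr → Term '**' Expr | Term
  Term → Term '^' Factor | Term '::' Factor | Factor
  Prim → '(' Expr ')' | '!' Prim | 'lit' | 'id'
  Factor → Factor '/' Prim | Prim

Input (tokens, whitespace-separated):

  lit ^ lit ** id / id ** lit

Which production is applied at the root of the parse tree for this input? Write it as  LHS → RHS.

Expr → Term '**' Expr

[Expr [Term [Term [Factor [Prim lit]]] ^ [Factor [Prim lit]]] ** [Expr [Term [Factor [Factor [Prim id]] / [Prim id]]] ** [Expr [Term [Factor [Prim lit]]]]]]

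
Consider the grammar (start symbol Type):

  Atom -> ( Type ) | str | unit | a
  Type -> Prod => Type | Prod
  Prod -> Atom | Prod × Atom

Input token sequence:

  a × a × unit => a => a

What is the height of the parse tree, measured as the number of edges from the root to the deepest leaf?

[Type [Prod [Prod [Prod [Atom a]] × [Atom a]] × [Atom unit]] => [Type [Prod [Atom a]] => [Type [Prod [Atom a]]]]]

5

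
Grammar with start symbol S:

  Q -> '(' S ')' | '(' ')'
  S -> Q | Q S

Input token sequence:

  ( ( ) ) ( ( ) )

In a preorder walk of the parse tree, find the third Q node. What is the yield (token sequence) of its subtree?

[S [Q ( [S [Q ( )]] )] [S [Q ( [S [Q ( )]] )]]]

( ( ) )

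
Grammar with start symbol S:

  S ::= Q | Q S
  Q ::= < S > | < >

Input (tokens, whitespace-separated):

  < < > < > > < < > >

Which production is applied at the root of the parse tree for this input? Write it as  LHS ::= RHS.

S ::= Q S

[S [Q < [S [Q < >] [S [Q < >]]] >] [S [Q < [S [Q < >]] >]]]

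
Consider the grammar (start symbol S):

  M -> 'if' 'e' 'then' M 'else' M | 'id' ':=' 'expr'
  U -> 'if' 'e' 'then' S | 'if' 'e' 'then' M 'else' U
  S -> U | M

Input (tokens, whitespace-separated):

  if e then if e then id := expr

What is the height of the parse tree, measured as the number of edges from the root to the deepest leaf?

6

[S [U if e then [S [U if e then [S [M id := expr]]]]]]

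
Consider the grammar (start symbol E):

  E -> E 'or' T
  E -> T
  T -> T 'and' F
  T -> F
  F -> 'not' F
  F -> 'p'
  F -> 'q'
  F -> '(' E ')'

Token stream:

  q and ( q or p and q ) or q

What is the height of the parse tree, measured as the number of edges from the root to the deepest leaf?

8

[E [E [T [T [F q]] and [F ( [E [E [T [F q]]] or [T [T [F p]] and [F q]]] )]]] or [T [F q]]]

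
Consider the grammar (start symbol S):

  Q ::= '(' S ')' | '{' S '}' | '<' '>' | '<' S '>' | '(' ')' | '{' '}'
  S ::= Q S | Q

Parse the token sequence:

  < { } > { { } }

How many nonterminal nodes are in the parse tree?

8

[S [Q < [S [Q { }]] >] [S [Q { [S [Q { }]] }]]]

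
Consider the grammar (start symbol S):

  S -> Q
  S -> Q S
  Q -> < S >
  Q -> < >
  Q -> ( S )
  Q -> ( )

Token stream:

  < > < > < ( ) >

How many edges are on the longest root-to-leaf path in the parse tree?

6

[S [Q < >] [S [Q < >] [S [Q < [S [Q ( )]] >]]]]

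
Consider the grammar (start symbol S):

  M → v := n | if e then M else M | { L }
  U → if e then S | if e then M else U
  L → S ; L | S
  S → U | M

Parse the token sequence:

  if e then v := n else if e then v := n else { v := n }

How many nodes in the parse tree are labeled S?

[S [M if e then [M v := n] else [M if e then [M v := n] else [M { [L [S [M v := n]]] }]]]]

2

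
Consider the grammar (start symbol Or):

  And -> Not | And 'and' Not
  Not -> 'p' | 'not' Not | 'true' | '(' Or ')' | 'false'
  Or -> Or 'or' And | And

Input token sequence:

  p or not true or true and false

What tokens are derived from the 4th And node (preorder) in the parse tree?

[Or [Or [Or [And [Not p]]] or [And [Not not [Not true]]]] or [And [And [Not true]] and [Not false]]]

true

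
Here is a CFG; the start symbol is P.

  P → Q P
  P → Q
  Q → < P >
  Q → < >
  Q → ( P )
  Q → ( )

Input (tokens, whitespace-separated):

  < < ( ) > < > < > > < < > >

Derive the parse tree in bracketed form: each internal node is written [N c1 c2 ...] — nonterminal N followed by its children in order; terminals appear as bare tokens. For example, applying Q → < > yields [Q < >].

[P [Q < [P [Q < [P [Q ( )]] >] [P [Q < >] [P [Q < >]]]] >] [P [Q < [P [Q < >]] >]]]

P
Q P
< P > P
< Q P > P
< < P > P > P
< < Q > P > P
< < ( ) > P > P
< < ( ) > Q P > P
< < ( ) > < > P > P
< < ( ) > < > Q > P
< < ( ) > < > < > > P
< < ( ) > < > < > > Q
< < ( ) > < > < > > < P >
< < ( ) > < > < > > < Q >
< < ( ) > < > < > > < < > >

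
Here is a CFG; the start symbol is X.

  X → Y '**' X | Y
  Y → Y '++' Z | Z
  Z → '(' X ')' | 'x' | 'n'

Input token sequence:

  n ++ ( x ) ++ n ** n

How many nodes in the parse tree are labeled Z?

5

[X [Y [Y [Y [Z n]] ++ [Z ( [X [Y [Z x]]] )]] ++ [Z n]] ** [X [Y [Z n]]]]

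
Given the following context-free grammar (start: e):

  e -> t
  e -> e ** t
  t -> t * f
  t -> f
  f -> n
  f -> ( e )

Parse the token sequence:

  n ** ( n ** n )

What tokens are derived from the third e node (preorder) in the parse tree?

[e [e [t [f n]]] ** [t [f ( [e [e [t [f n]]] ** [t [f n]]] )]]]

n ** n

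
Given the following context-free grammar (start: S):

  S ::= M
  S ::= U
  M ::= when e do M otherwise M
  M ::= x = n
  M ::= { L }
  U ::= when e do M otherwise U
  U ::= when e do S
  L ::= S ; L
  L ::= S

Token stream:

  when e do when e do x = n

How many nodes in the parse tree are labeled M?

[S [U when e do [S [U when e do [S [M x = n]]]]]]

1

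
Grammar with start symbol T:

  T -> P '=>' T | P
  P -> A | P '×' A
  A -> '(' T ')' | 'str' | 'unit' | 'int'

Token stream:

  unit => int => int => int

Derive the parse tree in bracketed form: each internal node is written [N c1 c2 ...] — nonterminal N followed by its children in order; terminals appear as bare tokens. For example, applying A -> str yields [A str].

[T [P [A unit]] => [T [P [A int]] => [T [P [A int]] => [T [P [A int]]]]]]

T
P => T
A => T
unit => T
unit => P => T
unit => A => T
unit => int => T
unit => int => P => T
unit => int => A => T
unit => int => int => T
unit => int => int => P
unit => int => int => A
unit => int => int => int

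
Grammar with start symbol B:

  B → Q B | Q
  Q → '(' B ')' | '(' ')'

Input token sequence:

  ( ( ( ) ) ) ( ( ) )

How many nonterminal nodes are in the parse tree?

[B [Q ( [B [Q ( [B [Q ( )]] )]] )] [B [Q ( [B [Q ( )]] )]]]

10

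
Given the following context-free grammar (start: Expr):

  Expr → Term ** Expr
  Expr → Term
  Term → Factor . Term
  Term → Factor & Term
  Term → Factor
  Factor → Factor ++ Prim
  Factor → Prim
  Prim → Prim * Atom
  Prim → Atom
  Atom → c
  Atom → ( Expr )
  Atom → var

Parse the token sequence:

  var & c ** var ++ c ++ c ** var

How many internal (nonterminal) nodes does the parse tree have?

25

[Expr [Term [Factor [Prim [Atom var]]] & [Term [Factor [Prim [Atom c]]]]] ** [Expr [Term [Factor [Factor [Factor [Prim [Atom var]]] ++ [Prim [Atom c]]] ++ [Prim [Atom c]]]] ** [Expr [Term [Factor [Prim [Atom var]]]]]]]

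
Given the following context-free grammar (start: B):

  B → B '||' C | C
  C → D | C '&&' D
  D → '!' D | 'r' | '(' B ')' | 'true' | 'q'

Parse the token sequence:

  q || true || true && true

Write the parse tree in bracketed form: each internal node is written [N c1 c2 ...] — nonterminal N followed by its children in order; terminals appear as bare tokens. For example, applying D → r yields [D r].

[B [B [B [C [D q]]] || [C [D true]]] || [C [C [D true]] && [D true]]]

B
B || C
B || C || C
C || C || C
D || C || C
q || C || C
q || D || C
q || true || C
q || true || C && D
q || true || D && D
q || true || true && D
q || true || true && true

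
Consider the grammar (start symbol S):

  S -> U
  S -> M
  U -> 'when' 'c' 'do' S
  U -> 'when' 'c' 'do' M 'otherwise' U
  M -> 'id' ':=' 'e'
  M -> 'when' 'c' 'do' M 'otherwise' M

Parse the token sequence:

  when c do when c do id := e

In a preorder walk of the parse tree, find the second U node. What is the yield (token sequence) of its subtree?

[S [U when c do [S [U when c do [S [M id := e]]]]]]

when c do id := e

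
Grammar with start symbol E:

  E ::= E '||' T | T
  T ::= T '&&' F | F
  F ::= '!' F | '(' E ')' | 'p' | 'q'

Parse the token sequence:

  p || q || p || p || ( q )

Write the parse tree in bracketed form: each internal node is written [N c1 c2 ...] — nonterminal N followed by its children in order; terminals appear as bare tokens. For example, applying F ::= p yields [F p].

E
E || T
E || T || T
E || T || T || T
E || T || T || T || T
T || T || T || T || T
F || T || T || T || T
p || T || T || T || T
p || F || T || T || T
p || q || T || T || T
p || q || F || T || T
p || q || p || T || T
p || q || p || F || T
p || q || p || p || T
p || q || p || p || F
p || q || p || p || ( E )
p || q || p || p || ( T )
p || q || p || p || ( F )
p || q || p || p || ( q )

[E [E [E [E [E [T [F p]]] || [T [F q]]] || [T [F p]]] || [T [F p]]] || [T [F ( [E [T [F q]]] )]]]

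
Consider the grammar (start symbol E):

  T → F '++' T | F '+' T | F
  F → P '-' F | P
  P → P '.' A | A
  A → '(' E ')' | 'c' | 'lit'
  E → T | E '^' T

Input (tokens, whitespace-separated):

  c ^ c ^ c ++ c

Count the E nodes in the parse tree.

3

[E [E [E [T [F [P [A c]]]]] ^ [T [F [P [A c]]]]] ^ [T [F [P [A c]]] ++ [T [F [P [A c]]]]]]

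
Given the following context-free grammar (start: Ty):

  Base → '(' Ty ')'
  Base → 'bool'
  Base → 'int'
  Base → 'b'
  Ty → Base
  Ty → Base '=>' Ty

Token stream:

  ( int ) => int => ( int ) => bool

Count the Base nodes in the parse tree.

6

[Ty [Base ( [Ty [Base int]] )] => [Ty [Base int] => [Ty [Base ( [Ty [Base int]] )] => [Ty [Base bool]]]]]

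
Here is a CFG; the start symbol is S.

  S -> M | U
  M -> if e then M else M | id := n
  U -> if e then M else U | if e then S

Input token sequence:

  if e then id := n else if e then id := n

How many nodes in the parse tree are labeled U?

[S [U if e then [M id := n] else [U if e then [S [M id := n]]]]]

2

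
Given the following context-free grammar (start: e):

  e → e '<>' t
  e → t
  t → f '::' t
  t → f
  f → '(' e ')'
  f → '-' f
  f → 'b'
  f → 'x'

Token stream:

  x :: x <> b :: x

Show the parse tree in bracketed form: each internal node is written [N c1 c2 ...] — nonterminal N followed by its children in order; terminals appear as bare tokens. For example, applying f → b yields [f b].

e
e <> t
t <> t
f :: t <> t
x :: t <> t
x :: f <> t
x :: x <> t
x :: x <> f :: t
x :: x <> b :: t
x :: x <> b :: f
x :: x <> b :: x

[e [e [t [f x] :: [t [f x]]]] <> [t [f b] :: [t [f x]]]]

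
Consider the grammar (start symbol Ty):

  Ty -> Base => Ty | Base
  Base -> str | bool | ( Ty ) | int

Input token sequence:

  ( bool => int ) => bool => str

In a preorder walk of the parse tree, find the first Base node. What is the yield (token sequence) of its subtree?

( bool => int )

[Ty [Base ( [Ty [Base bool] => [Ty [Base int]]] )] => [Ty [Base bool] => [Ty [Base str]]]]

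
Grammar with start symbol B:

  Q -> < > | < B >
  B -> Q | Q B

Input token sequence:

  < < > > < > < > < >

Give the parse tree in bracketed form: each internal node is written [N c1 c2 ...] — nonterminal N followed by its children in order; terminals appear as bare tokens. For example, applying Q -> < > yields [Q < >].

B
Q B
< B > B
< Q > B
< < > > B
< < > > Q B
< < > > < > B
< < > > < > Q B
< < > > < > < > B
< < > > < > < > Q
< < > > < > < > < >

[B [Q < [B [Q < >]] >] [B [Q < >] [B [Q < >] [B [Q < >]]]]]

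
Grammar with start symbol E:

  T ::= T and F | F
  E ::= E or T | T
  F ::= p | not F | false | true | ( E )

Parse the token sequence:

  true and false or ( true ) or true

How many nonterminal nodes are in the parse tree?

14

[E [E [E [T [T [F true]] and [F false]]] or [T [F ( [E [T [F true]]] )]]] or [T [F true]]]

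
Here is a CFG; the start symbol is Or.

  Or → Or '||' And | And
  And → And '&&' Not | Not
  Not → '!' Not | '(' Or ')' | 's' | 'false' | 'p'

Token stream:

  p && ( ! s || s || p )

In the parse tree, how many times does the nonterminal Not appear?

6

[Or [And [And [Not p]] && [Not ( [Or [Or [Or [And [Not ! [Not s]]]] || [And [Not s]]] || [And [Not p]]] )]]]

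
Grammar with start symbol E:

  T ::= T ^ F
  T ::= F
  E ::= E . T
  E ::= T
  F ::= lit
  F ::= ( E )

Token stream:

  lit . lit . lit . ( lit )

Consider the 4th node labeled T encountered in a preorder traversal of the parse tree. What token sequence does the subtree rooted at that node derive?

( lit )

[E [E [E [E [T [F lit]]] . [T [F lit]]] . [T [F lit]]] . [T [F ( [E [T [F lit]]] )]]]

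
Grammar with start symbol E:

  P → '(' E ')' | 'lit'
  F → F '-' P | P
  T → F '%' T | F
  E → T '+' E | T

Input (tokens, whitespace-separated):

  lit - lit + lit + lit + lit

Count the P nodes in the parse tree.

5

[E [T [F [F [P lit]] - [P lit]]] + [E [T [F [P lit]]] + [E [T [F [P lit]]] + [E [T [F [P lit]]]]]]]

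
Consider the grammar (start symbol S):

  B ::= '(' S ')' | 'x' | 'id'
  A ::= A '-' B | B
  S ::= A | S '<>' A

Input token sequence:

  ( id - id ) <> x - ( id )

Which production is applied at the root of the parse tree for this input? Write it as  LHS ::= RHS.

S ::= S '<>' A

[S [S [A [B ( [S [A [A [B id]] - [B id]]] )]]] <> [A [A [B x]] - [B ( [S [A [B id]]] )]]]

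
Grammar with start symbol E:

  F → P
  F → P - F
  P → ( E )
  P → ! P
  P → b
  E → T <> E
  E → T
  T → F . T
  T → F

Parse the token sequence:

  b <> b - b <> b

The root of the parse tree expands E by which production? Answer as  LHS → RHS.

[E [T [F [P b]]] <> [E [T [F [P b] - [F [P b]]]] <> [E [T [F [P b]]]]]]

E → T <> E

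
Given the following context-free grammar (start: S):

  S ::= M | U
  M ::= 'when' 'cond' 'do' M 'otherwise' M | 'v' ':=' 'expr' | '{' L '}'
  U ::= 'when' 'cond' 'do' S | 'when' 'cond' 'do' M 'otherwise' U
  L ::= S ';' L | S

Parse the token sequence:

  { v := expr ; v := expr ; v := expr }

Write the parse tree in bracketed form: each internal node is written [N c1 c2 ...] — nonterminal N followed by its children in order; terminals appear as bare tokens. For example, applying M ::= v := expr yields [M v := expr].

S
M
{ L }
{ S ; L }
{ M ; L }
{ v := expr ; L }
{ v := expr ; S ; L }
{ v := expr ; M ; L }
{ v := expr ; v := expr ; L }
{ v := expr ; v := expr ; S }
{ v := expr ; v := expr ; M }
{ v := expr ; v := expr ; v := expr }

[S [M { [L [S [M v := expr]] ; [L [S [M v := expr]] ; [L [S [M v := expr]]]]] }]]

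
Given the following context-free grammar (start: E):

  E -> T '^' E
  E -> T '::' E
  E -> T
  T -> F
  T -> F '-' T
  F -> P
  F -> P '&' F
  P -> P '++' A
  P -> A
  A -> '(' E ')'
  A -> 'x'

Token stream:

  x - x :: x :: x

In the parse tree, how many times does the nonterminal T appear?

[E [T [F [P [A x]]] - [T [F [P [A x]]]]] :: [E [T [F [P [A x]]]] :: [E [T [F [P [A x]]]]]]]

4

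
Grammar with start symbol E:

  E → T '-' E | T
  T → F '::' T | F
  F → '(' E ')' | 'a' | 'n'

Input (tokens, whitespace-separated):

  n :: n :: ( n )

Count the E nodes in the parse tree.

[E [T [F n] :: [T [F n] :: [T [F ( [E [T [F n]]] )]]]]]

2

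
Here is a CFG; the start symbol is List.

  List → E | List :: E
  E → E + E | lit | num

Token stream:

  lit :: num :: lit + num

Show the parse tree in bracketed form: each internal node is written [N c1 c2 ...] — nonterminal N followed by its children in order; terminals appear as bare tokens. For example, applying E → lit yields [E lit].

[List [List [List [E lit]] :: [E num]] :: [E [E lit] + [E num]]]

List
List :: E
List :: E :: E
E :: E :: E
lit :: E :: E
lit :: num :: E
lit :: num :: E + E
lit :: num :: lit + E
lit :: num :: lit + num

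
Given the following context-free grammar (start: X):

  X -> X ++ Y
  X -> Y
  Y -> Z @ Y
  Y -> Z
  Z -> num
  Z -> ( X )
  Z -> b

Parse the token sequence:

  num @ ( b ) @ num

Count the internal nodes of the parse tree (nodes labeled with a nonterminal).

[X [Y [Z num] @ [Y [Z ( [X [Y [Z b]]] )] @ [Y [Z num]]]]]

10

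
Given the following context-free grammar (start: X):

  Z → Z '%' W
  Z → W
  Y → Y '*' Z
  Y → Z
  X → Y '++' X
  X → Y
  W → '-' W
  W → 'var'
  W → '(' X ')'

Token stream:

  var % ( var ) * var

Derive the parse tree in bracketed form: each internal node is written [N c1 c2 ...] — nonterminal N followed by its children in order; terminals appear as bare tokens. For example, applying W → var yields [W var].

[X [Y [Y [Z [Z [W var]] % [W ( [X [Y [Z [W var]]]] )]]] * [Z [W var]]]]

X
Y
Y * Z
Z * Z
Z % W * Z
W % W * Z
var % W * Z
var % ( X ) * Z
var % ( Y ) * Z
var % ( Z ) * Z
var % ( W ) * Z
var % ( var ) * Z
var % ( var ) * W
var % ( var ) * var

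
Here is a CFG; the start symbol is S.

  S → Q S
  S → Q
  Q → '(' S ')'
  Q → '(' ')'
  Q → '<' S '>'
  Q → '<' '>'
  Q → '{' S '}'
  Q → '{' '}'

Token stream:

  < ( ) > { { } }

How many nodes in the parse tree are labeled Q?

[S [Q < [S [Q ( )]] >] [S [Q { [S [Q { }]] }]]]

4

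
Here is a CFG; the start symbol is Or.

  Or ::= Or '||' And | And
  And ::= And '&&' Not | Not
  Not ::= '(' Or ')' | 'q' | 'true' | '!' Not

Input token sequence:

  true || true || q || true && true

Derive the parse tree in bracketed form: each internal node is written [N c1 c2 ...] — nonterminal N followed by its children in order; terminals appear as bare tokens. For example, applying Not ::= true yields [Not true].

[Or [Or [Or [Or [And [Not true]]] || [And [Not true]]] || [And [Not q]]] || [And [And [Not true]] && [Not true]]]

Or
Or || And
Or || And || And
Or || And || And || And
And || And || And || And
Not || And || And || And
true || And || And || And
true || Not || And || And
true || true || And || And
true || true || Not || And
true || true || q || And
true || true || q || And && Not
true || true || q || Not && Not
true || true || q || true && Not
true || true || q || true && true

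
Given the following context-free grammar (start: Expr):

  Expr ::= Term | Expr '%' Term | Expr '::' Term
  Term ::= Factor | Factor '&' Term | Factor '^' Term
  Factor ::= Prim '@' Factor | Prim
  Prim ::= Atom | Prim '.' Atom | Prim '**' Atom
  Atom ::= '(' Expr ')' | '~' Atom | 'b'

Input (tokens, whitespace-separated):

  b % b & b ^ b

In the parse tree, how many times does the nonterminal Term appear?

4

[Expr [Expr [Term [Factor [Prim [Atom b]]]]] % [Term [Factor [Prim [Atom b]]] & [Term [Factor [Prim [Atom b]]] ^ [Term [Factor [Prim [Atom b]]]]]]]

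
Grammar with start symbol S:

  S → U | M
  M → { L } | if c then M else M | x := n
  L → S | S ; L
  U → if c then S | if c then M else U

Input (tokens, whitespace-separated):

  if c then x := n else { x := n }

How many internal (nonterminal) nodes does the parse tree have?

7

[S [M if c then [M x := n] else [M { [L [S [M x := n]]] }]]]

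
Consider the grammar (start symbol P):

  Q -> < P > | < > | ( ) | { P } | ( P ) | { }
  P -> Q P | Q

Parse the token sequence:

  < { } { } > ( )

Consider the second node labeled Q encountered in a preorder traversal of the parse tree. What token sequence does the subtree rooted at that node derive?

{ }

[P [Q < [P [Q { }] [P [Q { }]]] >] [P [Q ( )]]]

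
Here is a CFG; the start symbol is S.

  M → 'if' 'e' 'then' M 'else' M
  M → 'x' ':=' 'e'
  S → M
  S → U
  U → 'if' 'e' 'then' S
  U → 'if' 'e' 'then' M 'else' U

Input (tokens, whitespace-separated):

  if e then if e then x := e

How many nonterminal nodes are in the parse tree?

6

[S [U if e then [S [U if e then [S [M x := e]]]]]]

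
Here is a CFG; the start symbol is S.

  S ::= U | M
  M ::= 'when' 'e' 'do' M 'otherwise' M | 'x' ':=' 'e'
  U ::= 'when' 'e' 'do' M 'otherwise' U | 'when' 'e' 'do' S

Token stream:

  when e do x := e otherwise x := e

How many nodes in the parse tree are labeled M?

3

[S [M when e do [M x := e] otherwise [M x := e]]]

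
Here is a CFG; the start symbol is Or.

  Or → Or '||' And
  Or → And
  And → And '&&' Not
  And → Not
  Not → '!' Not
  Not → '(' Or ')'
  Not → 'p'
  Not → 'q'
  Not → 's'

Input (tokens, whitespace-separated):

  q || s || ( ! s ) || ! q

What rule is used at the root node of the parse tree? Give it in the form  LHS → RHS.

[Or [Or [Or [Or [And [Not q]]] || [And [Not s]]] || [And [Not ( [Or [And [Not ! [Not s]]]] )]]] || [And [Not ! [Not q]]]]

Or → Or '||' And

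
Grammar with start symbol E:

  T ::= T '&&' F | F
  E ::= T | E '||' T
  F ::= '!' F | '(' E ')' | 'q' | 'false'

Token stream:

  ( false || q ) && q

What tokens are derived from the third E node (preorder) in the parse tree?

false

[E [T [T [F ( [E [E [T [F false]]] || [T [F q]]] )]] && [F q]]]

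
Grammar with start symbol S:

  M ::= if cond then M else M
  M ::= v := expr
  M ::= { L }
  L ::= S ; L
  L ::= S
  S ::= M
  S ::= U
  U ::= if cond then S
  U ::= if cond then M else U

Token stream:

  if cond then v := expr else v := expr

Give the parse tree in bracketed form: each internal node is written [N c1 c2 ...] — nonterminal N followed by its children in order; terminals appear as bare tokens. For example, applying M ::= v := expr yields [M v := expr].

S
M
if cond then M else M
if cond then v := expr else M
if cond then v := expr else v := expr

[S [M if cond then [M v := expr] else [M v := expr]]]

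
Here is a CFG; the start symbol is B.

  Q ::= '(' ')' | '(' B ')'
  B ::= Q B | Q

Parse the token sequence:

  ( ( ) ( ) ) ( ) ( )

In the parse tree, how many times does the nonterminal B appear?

[B [Q ( [B [Q ( )] [B [Q ( )]]] )] [B [Q ( )] [B [Q ( )]]]]

5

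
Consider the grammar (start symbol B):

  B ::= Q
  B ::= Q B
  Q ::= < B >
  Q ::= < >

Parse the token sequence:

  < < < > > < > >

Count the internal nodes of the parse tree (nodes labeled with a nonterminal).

[B [Q < [B [Q < [B [Q < >]] >] [B [Q < >]]] >]]

8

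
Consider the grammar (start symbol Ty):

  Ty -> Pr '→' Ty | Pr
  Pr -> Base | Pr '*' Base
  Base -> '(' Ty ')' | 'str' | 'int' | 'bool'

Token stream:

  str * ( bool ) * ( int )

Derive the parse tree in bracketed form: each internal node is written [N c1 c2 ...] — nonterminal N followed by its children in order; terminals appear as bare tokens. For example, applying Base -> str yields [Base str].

[Ty [Pr [Pr [Pr [Base str]] * [Base ( [Ty [Pr [Base bool]]] )]] * [Base ( [Ty [Pr [Base int]]] )]]]

Ty
Pr
Pr * Base
Pr * Base * Base
Base * Base * Base
str * Base * Base
str * ( Ty ) * Base
str * ( Pr ) * Base
str * ( Base ) * Base
str * ( bool ) * Base
str * ( bool ) * ( Ty )
str * ( bool ) * ( Pr )
str * ( bool ) * ( Base )
str * ( bool ) * ( int )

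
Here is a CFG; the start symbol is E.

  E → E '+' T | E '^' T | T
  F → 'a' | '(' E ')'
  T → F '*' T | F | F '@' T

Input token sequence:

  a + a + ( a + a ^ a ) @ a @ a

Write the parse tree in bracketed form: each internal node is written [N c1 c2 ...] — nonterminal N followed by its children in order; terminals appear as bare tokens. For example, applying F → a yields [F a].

[E [E [E [T [F a]]] + [T [F a]]] + [T [F ( [E [E [E [T [F a]]] + [T [F a]]] ^ [T [F a]]] )] @ [T [F a] @ [T [F a]]]]]

E
E + T
E + T + T
T + T + T
F + T + T
a + T + T
a + F + T
a + a + T
a + a + F @ T
a + a + ( E ) @ T
a + a + ( E ^ T ) @ T
a + a + ( E + T ^ T ) @ T
a + a + ( T + T ^ T ) @ T
a + a + ( F + T ^ T ) @ T
a + a + ( a + T ^ T ) @ T
a + a + ( a + F ^ T ) @ T
a + a + ( a + a ^ T ) @ T
a + a + ( a + a ^ F ) @ T
a + a + ( a + a ^ a ) @ T
a + a + ( a + a ^ a ) @ F @ T
a + a + ( a + a ^ a ) @ a @ T
a + a + ( a + a ^ a ) @ a @ F
a + a + ( a + a ^ a ) @ a @ a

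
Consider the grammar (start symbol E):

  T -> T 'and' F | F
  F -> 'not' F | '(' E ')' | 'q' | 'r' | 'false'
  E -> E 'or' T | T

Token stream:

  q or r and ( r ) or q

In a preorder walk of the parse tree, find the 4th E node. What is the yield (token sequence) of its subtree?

[E [E [E [T [F q]]] or [T [T [F r]] and [F ( [E [T [F r]]] )]]] or [T [F q]]]

r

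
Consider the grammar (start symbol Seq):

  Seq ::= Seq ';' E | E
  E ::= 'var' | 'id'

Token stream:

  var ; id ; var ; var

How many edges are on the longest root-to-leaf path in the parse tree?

[Seq [Seq [Seq [Seq [E var]] ; [E id]] ; [E var]] ; [E var]]

5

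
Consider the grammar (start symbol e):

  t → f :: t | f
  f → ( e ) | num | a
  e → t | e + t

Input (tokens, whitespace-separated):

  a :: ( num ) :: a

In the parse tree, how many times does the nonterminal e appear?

[e [t [f a] :: [t [f ( [e [t [f num]]] )] :: [t [f a]]]]]

2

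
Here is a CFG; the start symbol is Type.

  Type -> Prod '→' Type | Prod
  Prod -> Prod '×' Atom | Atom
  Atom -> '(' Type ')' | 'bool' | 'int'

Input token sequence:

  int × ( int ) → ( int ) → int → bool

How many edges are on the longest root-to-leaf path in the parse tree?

7

[Type [Prod [Prod [Atom int]] × [Atom ( [Type [Prod [Atom int]]] )]] → [Type [Prod [Atom ( [Type [Prod [Atom int]]] )]] → [Type [Prod [Atom int]] → [Type [Prod [Atom bool]]]]]]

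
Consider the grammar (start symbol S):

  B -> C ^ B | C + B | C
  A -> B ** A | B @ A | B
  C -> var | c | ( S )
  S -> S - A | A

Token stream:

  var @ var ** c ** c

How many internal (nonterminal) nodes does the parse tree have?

13

[S [A [B [C var]] @ [A [B [C var]] ** [A [B [C c]] ** [A [B [C c]]]]]]]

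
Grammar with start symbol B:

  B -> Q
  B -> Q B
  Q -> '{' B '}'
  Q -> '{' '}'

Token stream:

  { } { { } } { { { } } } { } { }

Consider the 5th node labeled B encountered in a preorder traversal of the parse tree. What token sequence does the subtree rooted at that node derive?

{ { } }

[B [Q { }] [B [Q { [B [Q { }]] }] [B [Q { [B [Q { [B [Q { }]] }]] }] [B [Q { }] [B [Q { }]]]]]]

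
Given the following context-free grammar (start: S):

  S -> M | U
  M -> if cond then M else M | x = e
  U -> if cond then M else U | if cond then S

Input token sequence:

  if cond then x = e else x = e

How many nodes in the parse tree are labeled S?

1

[S [M if cond then [M x = e] else [M x = e]]]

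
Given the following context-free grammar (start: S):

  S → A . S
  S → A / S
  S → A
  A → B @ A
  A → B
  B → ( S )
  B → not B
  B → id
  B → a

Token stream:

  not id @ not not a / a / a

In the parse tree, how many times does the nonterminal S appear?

[S [A [B not [B id]] @ [A [B not [B not [B a]]]]] / [S [A [B a]] / [S [A [B a]]]]]

3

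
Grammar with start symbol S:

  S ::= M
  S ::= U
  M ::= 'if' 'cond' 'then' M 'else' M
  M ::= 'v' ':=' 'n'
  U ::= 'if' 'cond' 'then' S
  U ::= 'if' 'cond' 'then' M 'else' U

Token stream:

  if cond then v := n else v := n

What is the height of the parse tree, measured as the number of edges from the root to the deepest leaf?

3

[S [M if cond then [M v := n] else [M v := n]]]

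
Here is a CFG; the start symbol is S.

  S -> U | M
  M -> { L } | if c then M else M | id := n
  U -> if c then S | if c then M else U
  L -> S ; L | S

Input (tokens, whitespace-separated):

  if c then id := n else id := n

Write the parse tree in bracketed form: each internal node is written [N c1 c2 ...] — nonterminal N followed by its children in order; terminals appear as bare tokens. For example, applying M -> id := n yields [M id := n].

[S [M if c then [M id := n] else [M id := n]]]

S
M
if c then M else M
if c then id := n else M
if c then id := n else id := n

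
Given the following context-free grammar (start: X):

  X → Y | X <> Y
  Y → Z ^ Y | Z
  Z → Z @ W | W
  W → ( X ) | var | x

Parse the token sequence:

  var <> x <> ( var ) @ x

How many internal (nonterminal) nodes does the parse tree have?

[X [X [X [Y [Z [W var]]]] <> [Y [Z [W x]]]] <> [Y [Z [Z [W ( [X [Y [Z [W var]]]] )]] @ [W x]]]]

18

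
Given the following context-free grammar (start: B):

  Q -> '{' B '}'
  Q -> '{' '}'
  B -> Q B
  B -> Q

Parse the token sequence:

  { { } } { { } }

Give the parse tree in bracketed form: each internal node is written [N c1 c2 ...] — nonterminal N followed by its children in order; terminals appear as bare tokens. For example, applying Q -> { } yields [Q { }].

B
Q B
{ B } B
{ Q } B
{ { } } B
{ { } } Q
{ { } } { B }
{ { } } { Q }
{ { } } { { } }

[B [Q { [B [Q { }]] }] [B [Q { [B [Q { }]] }]]]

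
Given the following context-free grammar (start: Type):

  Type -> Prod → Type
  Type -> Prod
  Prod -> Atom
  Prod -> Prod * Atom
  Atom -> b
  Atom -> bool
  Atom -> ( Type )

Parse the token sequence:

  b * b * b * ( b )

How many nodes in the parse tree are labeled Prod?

5

[Type [Prod [Prod [Prod [Prod [Atom b]] * [Atom b]] * [Atom b]] * [Atom ( [Type [Prod [Atom b]]] )]]]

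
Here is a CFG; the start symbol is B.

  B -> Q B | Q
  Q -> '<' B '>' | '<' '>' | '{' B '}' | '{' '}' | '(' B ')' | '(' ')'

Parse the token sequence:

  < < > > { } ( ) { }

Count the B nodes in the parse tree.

[B [Q < [B [Q < >]] >] [B [Q { }] [B [Q ( )] [B [Q { }]]]]]

5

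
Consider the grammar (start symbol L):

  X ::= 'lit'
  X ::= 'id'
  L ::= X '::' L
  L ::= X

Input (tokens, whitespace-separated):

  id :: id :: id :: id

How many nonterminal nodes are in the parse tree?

8

[L [X id] :: [L [X id] :: [L [X id] :: [L [X id]]]]]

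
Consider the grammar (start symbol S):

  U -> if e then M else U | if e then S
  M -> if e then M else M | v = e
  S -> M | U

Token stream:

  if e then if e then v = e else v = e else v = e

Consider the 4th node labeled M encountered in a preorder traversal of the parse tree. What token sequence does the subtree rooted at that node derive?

[S [M if e then [M if e then [M v = e] else [M v = e]] else [M v = e]]]

v = e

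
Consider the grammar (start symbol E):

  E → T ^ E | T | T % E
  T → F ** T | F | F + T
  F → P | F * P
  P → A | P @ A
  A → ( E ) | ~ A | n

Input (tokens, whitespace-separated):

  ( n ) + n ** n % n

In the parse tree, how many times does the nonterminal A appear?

5

[E [T [F [P [A ( [E [T [F [P [A n]]]]] )]]] + [T [F [P [A n]]] ** [T [F [P [A n]]]]]] % [E [T [F [P [A n]]]]]]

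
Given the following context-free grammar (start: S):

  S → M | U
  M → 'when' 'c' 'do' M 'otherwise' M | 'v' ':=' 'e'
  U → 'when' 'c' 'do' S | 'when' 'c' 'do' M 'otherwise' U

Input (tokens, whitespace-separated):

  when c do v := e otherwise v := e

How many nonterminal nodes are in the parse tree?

4

[S [M when c do [M v := e] otherwise [M v := e]]]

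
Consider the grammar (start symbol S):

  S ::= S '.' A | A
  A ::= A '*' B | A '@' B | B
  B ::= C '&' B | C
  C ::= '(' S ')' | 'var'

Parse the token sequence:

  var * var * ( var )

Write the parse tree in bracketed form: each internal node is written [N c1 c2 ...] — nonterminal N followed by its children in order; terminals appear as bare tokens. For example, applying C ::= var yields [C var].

[S [A [A [A [B [C var]]] * [B [C var]]] * [B [C ( [S [A [B [C var]]]] )]]]]

S
A
A * B
A * B * B
B * B * B
C * B * B
var * B * B
var * C * B
var * var * B
var * var * C
var * var * ( S )
var * var * ( A )
var * var * ( B )
var * var * ( C )
var * var * ( var )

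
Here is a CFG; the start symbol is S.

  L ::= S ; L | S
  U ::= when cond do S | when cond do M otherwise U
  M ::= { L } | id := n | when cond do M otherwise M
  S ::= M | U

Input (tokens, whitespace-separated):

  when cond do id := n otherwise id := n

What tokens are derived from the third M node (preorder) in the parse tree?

id := n

[S [M when cond do [M id := n] otherwise [M id := n]]]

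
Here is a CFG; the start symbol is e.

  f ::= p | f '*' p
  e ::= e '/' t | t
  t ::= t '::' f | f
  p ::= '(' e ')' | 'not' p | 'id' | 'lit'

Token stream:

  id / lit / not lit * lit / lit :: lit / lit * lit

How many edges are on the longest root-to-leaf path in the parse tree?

8

[e [e [e [e [e [t [f [p id]]]] / [t [f [p lit]]]] / [t [f [f [p not [p lit]]] * [p lit]]]] / [t [t [f [p lit]]] :: [f [p lit]]]] / [t [f [f [p lit]] * [p lit]]]]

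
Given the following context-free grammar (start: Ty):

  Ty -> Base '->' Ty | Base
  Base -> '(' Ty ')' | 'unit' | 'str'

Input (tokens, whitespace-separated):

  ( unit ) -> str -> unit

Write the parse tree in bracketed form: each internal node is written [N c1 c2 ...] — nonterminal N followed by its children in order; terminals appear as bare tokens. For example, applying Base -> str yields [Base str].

[Ty [Base ( [Ty [Base unit]] )] -> [Ty [Base str] -> [Ty [Base unit]]]]

Ty
Base -> Ty
( Ty ) -> Ty
( Base ) -> Ty
( unit ) -> Ty
( unit ) -> Base -> Ty
( unit ) -> str -> Ty
( unit ) -> str -> Base
( unit ) -> str -> unit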